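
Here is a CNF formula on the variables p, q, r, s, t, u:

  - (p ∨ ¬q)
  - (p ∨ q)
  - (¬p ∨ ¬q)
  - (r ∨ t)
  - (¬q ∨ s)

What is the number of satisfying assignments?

12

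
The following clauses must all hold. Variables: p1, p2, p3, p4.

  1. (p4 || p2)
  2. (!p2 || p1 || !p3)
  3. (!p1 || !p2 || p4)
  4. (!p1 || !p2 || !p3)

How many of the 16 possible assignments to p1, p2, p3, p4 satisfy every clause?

7

The models are:
  p1=0 p2=0 p3=0 p4=1
  p1=0 p2=0 p3=1 p4=1
  p1=0 p2=1 p3=0 p4=0
  p1=0 p2=1 p3=0 p4=1
  p1=1 p2=0 p3=0 p4=1
  p1=1 p2=0 p3=1 p4=1
  p1=1 p2=1 p3=0 p4=1
Count: 7.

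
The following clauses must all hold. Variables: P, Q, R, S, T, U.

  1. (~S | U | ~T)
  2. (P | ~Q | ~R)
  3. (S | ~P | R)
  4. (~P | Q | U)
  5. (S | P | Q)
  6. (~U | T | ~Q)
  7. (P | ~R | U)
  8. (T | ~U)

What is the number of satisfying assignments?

18

Case analysis on P and U:
  P=T, U=T: Q free; 3 ways for (R,S,T) × 2^1 = 6.
  P=T, U=F: remaining (Q,R,S,T) ∈ {(T,F,T,F); (T,T,F,F); (T,T,F,T); (T,T,T,F)} — 4.
  P=F, U=T: remaining (Q,R,S,T) ∈ {(F,F,T,T); (F,T,T,T); (T,F,F,T); (T,F,T,T)} — 4.
  P=F, U=F: remaining (Q,R,S,T) ∈ {(F,F,T,F); (T,F,F,F); (T,F,F,T); (T,F,T,F)} — 4.
Total: 6 + 4 + 4 + 4 = 18.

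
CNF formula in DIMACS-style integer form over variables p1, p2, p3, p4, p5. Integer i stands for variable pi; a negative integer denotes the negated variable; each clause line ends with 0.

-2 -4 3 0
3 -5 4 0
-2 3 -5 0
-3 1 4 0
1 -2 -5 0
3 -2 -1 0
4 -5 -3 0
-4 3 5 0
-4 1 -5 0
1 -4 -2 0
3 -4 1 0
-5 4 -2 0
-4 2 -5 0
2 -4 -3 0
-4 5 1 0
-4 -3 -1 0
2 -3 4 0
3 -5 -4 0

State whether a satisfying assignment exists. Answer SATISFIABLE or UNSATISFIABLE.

Try p1 = True.
Set p2 = True and propagate.
  then p3 is forced to True.
  then p4 is forced to False.
  then p5 is forced to False.
So p1=1, p2=1, p3=1, p4=0, p5=0 is a satisfying assignment.

SATISFIABLE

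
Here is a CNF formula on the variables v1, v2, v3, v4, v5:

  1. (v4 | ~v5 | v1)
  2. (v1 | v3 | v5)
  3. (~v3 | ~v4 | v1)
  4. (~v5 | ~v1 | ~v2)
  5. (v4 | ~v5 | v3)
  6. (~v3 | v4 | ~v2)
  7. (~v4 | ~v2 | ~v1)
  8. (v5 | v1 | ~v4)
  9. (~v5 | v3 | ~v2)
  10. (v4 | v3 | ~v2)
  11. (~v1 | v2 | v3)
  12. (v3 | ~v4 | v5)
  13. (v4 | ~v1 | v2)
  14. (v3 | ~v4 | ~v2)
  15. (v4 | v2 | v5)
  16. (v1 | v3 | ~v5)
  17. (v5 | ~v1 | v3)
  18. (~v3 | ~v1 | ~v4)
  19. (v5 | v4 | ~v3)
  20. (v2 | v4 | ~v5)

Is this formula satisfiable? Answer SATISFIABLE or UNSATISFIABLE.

UNSATISFIABLE

v4 = True:
  v1 = True:
    propagation gives v2=False, v3=True; an empty clause results — contradiction.
  v1 = False:
    propagation gives v3=False, v5=True; an empty clause results — contradiction.
v4 = False:
  v5 = True:
    propagation gives v1=True, v2=False; an empty clause results — contradiction.
  v5 = False:
    propagation gives v2=True, v3=False; an empty clause results — contradiction.
Every branch closes, so no satisfying assignment exists.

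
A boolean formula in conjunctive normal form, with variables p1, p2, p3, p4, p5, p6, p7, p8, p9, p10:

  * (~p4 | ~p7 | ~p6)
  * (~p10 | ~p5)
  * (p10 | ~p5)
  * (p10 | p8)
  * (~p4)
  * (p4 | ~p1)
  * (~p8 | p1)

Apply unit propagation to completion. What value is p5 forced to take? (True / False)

(~p4) stands alone — p4 = False.
From (p4 | ~p1) and p4 = False: p1 = False.
From (~p8 | p1) and p1 = False: p8 = False.
From (p8 | p10) and p8 = False: p10 = True.
(~p10 | ~p5) with p10 = True leaves only ~p5, so p5 = False.

False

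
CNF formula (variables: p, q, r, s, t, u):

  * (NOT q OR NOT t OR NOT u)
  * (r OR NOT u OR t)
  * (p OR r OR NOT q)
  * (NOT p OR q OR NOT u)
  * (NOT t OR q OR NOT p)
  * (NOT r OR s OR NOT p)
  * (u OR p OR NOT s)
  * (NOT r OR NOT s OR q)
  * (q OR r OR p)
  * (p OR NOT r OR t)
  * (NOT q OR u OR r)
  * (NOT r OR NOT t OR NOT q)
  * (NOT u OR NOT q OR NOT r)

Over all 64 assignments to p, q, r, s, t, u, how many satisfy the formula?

5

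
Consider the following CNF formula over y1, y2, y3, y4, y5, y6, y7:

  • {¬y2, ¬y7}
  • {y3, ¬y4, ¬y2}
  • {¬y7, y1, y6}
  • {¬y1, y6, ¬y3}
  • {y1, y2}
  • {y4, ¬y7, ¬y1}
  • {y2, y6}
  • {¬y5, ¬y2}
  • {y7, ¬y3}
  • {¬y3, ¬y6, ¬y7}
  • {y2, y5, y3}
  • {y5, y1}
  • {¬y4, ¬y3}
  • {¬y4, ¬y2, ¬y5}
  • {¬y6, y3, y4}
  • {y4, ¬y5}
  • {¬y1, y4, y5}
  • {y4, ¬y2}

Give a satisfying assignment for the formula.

Branch on y1: take y1 = True.
Try y2 = False.
  then y6 is forced to True.
Set y3 = False and propagate.
  then y5 is forced to True.
  then y4 is forced to True.
y7 is now unconstrained; take y7 = True.

y1=True, y2=False, y3=False, y4=True, y5=True, y6=True, y7=True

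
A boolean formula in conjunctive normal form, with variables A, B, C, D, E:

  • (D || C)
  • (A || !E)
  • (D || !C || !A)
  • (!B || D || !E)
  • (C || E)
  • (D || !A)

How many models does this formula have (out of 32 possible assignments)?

10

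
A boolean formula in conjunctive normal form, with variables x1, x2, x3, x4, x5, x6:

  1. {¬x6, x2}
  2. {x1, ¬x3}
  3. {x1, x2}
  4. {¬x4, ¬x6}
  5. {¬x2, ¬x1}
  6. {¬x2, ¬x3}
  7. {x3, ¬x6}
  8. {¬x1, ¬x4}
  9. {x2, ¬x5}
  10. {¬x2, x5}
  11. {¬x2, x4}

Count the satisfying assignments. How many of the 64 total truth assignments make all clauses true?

The models are:
  x1=0 x2=1 x3=0 x4=1 x5=1 x6=0
  x1=1 x2=0 x3=0 x4=0 x5=0 x6=0
  x1=1 x2=0 x3=1 x4=0 x5=0 x6=0
Count: 3.

3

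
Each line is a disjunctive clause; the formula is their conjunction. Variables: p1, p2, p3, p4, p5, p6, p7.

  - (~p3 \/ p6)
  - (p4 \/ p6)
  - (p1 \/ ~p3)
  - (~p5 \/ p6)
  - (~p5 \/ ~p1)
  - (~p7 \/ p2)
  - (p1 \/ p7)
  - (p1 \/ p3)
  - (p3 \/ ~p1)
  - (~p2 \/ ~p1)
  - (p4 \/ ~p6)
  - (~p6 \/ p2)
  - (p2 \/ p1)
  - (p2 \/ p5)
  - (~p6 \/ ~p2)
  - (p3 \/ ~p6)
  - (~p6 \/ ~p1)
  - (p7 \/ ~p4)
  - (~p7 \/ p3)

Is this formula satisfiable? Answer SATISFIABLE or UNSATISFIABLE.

p1 = True:
  propagation gives p5=False, p3=True, p6=True; an empty clause results — contradiction.
p1 = False:
  propagation gives p3=False; an empty clause results — contradiction.
Every branch closes, so no satisfying assignment exists.

UNSATISFIABLE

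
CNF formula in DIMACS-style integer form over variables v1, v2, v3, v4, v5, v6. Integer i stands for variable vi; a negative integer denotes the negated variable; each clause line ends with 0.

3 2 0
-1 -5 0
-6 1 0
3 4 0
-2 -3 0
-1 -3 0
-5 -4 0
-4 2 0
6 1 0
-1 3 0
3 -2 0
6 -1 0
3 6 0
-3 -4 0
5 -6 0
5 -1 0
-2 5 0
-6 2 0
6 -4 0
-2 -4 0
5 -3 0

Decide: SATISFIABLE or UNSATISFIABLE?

UNSATISFIABLE

v3 = True:
  propagation gives v2=False, v1=False, v6=False; an empty clause results — contradiction.
v3 = False:
  propagation gives v2=True; an empty clause results — contradiction.
Every branch closes, so no satisfying assignment exists.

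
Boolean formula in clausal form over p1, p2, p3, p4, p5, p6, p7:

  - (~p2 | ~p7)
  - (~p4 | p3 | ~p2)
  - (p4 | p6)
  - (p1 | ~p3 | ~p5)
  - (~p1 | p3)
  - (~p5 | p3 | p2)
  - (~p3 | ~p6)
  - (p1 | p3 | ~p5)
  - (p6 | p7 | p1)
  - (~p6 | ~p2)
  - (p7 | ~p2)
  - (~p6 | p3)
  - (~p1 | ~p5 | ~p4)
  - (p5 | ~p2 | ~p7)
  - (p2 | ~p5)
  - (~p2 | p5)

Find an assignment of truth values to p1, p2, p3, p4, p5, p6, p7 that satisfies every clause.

Branch on p1: take p1 = False.
Try p2 = False.
  then p5 is forced to False.
For the remaining variables, p3 = False, p4 = True, p6 = False, p7 = True works.

p1 = 0, p2 = 0, p3 = 0, p4 = 1, p5 = 0, p6 = 0, p7 = 1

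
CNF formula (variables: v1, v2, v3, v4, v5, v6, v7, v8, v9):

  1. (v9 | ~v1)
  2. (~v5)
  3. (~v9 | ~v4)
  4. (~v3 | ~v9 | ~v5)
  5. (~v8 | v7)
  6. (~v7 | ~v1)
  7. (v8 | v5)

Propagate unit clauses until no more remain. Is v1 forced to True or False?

Unit clause (~v5) sets v5 = False.
(v5 | v8) with v5 = False leaves only v8, so v8 = True.
From (v7 | ~v8) and v8 = True: v7 = True.
From (~v7 | ~v1) and v7 = True: v1 = False.

False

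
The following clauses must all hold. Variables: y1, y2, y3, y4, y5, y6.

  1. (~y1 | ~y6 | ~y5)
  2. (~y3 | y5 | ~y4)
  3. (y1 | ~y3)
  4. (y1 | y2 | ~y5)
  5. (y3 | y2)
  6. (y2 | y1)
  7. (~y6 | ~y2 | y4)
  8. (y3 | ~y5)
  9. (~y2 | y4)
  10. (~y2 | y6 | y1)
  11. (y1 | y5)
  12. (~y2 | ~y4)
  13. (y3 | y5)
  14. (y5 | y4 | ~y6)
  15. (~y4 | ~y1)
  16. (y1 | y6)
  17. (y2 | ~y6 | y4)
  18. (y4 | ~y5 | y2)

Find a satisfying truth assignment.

y1=1, y2=0, y3=1, y4=0, y5=0, y6=0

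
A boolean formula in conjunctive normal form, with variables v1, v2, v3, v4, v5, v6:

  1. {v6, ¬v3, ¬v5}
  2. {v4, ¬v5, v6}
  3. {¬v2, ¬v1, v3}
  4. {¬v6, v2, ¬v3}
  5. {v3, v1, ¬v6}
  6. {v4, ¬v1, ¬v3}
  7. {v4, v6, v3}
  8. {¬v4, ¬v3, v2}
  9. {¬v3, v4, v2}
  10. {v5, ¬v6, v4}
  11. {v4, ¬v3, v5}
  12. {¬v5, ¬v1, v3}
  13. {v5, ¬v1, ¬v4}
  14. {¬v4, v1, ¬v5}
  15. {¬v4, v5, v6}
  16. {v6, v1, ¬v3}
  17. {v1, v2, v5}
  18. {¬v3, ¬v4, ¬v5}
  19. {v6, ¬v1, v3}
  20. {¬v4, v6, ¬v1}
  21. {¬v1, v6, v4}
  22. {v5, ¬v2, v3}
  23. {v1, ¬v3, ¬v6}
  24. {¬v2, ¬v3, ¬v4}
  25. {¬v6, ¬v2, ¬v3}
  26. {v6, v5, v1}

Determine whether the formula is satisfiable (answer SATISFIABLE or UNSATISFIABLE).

UNSATISFIABLE

v3 = True:
  v4 = True:
    propagation gives v2=True; an empty clause results — contradiction.
  v4 = False:
    propagation gives v1=False, v2=True, v5=True, v6=True; an empty clause results — contradiction.
v3 = False:
  v1 = True:
    propagation gives v2=False, v5=False, v4=False, v6=True; an empty clause results — contradiction.
  v1 = False:
    propagation gives v6=False, v4=True, v5=False; an empty clause results — contradiction.
Every branch closes, so no satisfying assignment exists.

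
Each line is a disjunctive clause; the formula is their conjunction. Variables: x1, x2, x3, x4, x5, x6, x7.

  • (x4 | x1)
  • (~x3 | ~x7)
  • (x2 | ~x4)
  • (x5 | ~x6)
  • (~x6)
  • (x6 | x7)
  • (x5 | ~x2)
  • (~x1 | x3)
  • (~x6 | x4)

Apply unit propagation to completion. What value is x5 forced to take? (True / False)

True

(~x6) stands alone — x6 = False.
In (x7 | x6), x6 is now false; x7 must hold, so x7 = True.
(~x7 | ~x3) with x7 = True leaves only ~x3, so x3 = False.
In (~x1 | x3), x3 is now false; ~x1 must hold, so x1 = False.
From (x1 | x4) and x1 = False: x4 = True.
(~x4 | x2) with x4 = True leaves only x2, so x2 = True.
(~x2 | x5) with x2 = True leaves only x5, so x5 = True.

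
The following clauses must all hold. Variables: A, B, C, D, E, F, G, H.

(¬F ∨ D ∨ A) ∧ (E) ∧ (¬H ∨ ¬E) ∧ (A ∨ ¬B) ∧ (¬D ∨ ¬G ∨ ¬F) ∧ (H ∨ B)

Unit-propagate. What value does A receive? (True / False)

Unit clause (E) sets E = True.
From (¬E ∨ ¬H) and E = True: H = False.
(B ∨ H) with H = False leaves only B, so B = True.
From (A ∨ ¬B) and B = True: A = True.

True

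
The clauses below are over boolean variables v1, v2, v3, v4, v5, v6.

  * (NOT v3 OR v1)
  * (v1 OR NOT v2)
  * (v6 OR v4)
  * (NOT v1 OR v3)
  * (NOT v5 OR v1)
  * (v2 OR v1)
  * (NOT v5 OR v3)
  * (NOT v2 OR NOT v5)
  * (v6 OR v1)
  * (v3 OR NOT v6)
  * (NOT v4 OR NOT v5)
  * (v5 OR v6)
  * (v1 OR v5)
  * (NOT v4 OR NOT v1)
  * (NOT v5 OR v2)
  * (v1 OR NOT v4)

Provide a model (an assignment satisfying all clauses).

v1=True  v2=False  v3=True  v4=False  v5=False  v6=True

Check each clause:
  1. (v1 OR NOT v3) — v1 is true.
  2. (v1 OR NOT v2) — v1 is true.
  3. (v6 OR v4) — v6 is true.
  4. (NOT v1 OR v3) — v3 is true.
  5. (v1 OR NOT v5) — v1 is true.
  6. (v2 OR v1) — v1 is true.
  7. (v3 OR NOT v5) — v3 is true.
  8. (NOT v5 OR NOT v2) — NOT v5 is true.
  9. (v6 OR v1) — v1 is true.
  10. (NOT v6 OR v3) — v3 is true.
  11. (NOT v5 OR NOT v4) — NOT v5 is true.
  12. (v5 OR v6) — v6 is true.
  13. (v1 OR v5) — v1 is true.
  14. (NOT v4 OR NOT v1) — NOT v4 is true.
  15. (v2 OR NOT v5) — NOT v5 is true.
  16. (NOT v4 OR v1) — v1 is true.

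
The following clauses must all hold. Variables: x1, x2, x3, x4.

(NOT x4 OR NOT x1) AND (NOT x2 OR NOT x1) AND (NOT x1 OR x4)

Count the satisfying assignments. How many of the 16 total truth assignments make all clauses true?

8

Case analysis on x1 and x4:
  x1=T, x4=T: a clause becomes empty — 0.
  x1=T, x4=F: a clause becomes empty — 0.
  x1=F, x4=T: remaining (x2,x3) ∈ {(F,F); (F,T); (T,F); (T,T)} — 4.
  x1=F, x4=F: remaining (x2,x3) ∈ {(F,F); (F,T); (T,F); (T,T)} — 4.
Total: 0 + 0 + 4 + 4 = 8.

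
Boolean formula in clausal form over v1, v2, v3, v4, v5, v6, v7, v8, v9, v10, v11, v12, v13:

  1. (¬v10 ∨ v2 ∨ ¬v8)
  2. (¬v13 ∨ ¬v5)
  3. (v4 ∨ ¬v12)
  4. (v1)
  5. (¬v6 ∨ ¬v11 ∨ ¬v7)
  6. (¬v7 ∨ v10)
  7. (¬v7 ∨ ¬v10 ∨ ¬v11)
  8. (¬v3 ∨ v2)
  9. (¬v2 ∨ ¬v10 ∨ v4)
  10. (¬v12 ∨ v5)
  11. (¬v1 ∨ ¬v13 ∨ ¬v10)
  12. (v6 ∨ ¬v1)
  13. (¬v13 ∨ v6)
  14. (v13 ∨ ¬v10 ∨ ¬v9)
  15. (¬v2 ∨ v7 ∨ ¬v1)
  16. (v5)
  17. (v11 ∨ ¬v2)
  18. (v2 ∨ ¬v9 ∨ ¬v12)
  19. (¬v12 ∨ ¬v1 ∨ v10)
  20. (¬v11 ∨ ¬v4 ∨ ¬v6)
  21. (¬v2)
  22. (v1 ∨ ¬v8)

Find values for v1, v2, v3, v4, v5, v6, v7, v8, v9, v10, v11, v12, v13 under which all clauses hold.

Unit propagation: (v1) forces v1 = True.
(v6) is a unit clause, so v6 = True.
Unit propagation: (v5) forces v5 = True.
The clause (¬v13) is unit: v13 must be False.
The clause (¬v2) is unit: v2 must be False.
(¬v3) is a unit clause, so v3 = False.
v7 occurs only negated in the remaining clauses — set v7 = False.
Pure literal: v8 appears only negated; assign v8 = False.
Try v4 = True.
  then v11 is forced to False.
Try v9 = False.
Set v10 = True and propagate.
v12 is now unconstrained; take v12 = False.
Every clause has at least one true literal under this assignment.

v1=T, v2=F, v3=F, v4=T, v5=T, v6=T, v7=F, v8=F, v9=F, v10=T, v11=F, v12=F, v13=F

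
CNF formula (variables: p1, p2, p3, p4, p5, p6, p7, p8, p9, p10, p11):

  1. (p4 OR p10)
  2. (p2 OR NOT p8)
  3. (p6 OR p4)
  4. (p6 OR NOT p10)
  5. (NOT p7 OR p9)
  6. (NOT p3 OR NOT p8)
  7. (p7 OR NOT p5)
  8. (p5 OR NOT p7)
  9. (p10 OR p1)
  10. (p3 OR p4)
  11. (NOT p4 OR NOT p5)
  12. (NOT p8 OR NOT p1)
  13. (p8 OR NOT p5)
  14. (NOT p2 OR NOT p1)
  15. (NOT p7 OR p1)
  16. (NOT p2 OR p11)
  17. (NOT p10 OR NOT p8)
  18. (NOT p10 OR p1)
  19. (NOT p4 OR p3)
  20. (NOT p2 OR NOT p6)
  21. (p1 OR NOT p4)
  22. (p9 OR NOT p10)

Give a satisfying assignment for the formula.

p1 = T, p2 = F, p3 = T, p4 = T, p5 = F, p6 = F, p7 = F, p8 = F, p9 = F, p10 = F, p11 = T

p11 occurs only positively in the remaining clauses — set p11 = True.
Set p1 = True and propagate.
  then p8 is forced to False.
  then p5 is forced to False.
  then p7 is forced to False.
  then p2 is forced to False.
Try p3 = True.
Set p4 = True and propagate.
The remaining clauses are satisfied by p6 = False, p9 = False, p10 = False.
Every clause has at least one true literal under this assignment.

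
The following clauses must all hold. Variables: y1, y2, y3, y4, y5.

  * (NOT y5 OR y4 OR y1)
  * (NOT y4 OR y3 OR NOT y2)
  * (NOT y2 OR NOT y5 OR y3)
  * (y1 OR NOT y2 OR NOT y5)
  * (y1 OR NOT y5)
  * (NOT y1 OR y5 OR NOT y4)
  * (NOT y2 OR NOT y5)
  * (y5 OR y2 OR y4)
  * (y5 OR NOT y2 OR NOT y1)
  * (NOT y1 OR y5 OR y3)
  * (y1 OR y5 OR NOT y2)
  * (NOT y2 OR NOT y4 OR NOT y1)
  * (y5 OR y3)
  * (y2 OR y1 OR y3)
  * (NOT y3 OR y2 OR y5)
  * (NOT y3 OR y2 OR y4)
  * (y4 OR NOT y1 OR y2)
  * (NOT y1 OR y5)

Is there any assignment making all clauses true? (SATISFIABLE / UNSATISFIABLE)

SATISFIABLE

Branch on y1: take y1 = True.
  then y5 is forced to True.
  then y2 is forced to False.
  then y4 is forced to True.
y3 is now unconstrained; take y3 = False.
So y1=True, y2=False, y3=False, y4=True, y5=True is a satisfying assignment.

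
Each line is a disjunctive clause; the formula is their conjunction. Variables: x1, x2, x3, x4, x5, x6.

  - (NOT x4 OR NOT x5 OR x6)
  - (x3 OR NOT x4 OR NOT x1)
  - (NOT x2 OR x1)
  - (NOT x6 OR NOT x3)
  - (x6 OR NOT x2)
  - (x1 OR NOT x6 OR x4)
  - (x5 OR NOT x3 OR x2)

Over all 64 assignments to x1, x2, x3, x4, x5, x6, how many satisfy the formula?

Case analysis on x6 and x1:
  x6=T, x1=T: remaining (x2,x3,x4,x5) ∈ {(F,F,F,F); (F,F,F,T); (T,F,F,F); (T,F,F,T)} — 4.
  x6=T, x1=F: remaining (x2,x3,x4,x5) ∈ {(F,F,T,F); (F,F,T,T)} — 2.
  x6=F, x1=T: remaining (x2,x3,x4,x5) ∈ {(F,F,F,F); (F,F,F,T); (F,T,F,T)} — 3.
  x6=F, x1=F: remaining (x2,x3,x4,x5) ∈ {(F,F,F,F); (F,F,F,T); (F,F,T,F); (F,T,F,T)} — 4.
Total: 4 + 2 + 3 + 4 = 13.

13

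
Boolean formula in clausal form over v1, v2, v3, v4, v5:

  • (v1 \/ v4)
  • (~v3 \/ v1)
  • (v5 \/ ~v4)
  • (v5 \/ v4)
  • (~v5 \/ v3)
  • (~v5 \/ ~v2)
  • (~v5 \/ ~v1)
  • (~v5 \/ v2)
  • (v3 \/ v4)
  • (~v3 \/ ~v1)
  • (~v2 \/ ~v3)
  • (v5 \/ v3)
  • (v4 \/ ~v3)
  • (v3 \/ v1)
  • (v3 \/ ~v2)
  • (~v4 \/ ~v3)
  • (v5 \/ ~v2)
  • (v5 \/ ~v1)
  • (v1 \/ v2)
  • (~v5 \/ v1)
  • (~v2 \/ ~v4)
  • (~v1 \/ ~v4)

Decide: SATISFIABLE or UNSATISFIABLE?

UNSATISFIABLE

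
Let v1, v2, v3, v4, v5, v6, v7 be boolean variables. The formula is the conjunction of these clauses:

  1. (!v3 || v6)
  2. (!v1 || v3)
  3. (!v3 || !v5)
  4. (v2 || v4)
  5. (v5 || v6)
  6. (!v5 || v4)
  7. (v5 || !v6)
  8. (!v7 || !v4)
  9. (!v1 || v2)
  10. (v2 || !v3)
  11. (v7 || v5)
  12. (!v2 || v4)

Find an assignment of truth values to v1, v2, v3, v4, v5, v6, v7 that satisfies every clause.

v1 = F  v2 = F  v3 = F  v4 = T  v5 = T  v6 = T  v7 = F

Check each clause:
  1. (!v3 || v6) — !v3 is true.
  2. (v3 || !v1) — !v1 is true.
  3. (!v5 || !v3) — !v3 is true.
  4. (v2 || v4) — v4 is true.
  5. (v5 || v6) — v5 is true.
  6. (!v5 || v4) — v4 is true.
  7. (v5 || !v6) — v5 is true.
  8. (!v7 || !v4) — !v7 is true.
  9. (!v1 || v2) — !v1 is true.
  10. (v2 || !v3) — !v3 is true.
  11. (v5 || v7) — v5 is true.
  12. (v4 || !v2) — v4 is true.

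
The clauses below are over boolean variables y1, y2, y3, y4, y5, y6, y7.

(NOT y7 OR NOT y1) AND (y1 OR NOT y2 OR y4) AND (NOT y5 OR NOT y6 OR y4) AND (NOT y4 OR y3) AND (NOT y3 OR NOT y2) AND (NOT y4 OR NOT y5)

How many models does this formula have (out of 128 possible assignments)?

27

Split on y4, then y1.
  y4=T, y1=T: remaining (y2,y3,y5,y6,y7) ∈ {(F,T,F,F,F); (F,T,F,T,F)} — 2.
  y4=T, y1=F: remaining (y2,y3,y5,y6,y7) ∈ {(F,T,F,F,F); (F,T,F,F,T); (F,T,F,T,F); (F,T,F,T,T)} — 4.
  y4=F, y1=T: 9 of the 32 assignments to (y2,y3,y5,y6,y7) work.
  y4=F, y1=F: y3, y7 free; 3 ways for (y2,y5,y6) × 2^2 = 12.
Total: 2 + 4 + 9 + 12 = 27.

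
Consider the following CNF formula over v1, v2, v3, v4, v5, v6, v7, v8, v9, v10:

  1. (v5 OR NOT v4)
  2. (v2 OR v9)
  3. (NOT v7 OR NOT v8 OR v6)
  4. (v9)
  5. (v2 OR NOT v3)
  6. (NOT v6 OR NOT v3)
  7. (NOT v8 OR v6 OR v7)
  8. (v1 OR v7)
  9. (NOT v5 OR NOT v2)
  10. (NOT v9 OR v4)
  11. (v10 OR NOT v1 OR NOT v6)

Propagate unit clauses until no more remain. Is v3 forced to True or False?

(v9) is a unit clause: v9 = True.
From (NOT v9 OR v4) and v9 = True: v4 = True.
From (v5 OR NOT v4) and v4 = True: v5 = True.
(NOT v2 OR NOT v5): since v5 = True, the clause reduces to (NOT v2). v2 = False.
In (NOT v3 OR v2), v2 is now false; NOT v3 must hold, so v3 = False.

False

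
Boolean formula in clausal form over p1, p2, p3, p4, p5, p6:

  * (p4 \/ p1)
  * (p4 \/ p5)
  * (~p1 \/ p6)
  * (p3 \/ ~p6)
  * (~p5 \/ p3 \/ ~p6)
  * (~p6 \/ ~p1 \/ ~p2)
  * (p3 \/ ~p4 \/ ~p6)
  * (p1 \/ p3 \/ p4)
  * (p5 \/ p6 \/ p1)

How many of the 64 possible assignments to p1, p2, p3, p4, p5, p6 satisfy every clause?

Split on p6, then p1.
  p6=1, p1=1: remaining (p2,p3,p4,p5) ∈ {(0,1,0,1); (0,1,1,0); (0,1,1,1)} — 3.
  p6=1, p1=0: remaining (p2,p3,p4,p5) ∈ {(0,1,1,0); (0,1,1,1); (1,1,1,0); (1,1,1,1)} — 4.
  p6=0, p1=1: a clause becomes empty — 0.
  p6=0, p1=0: remaining (p2,p3,p4,p5) ∈ {(0,0,1,1); (0,1,1,1); (1,0,1,1); (1,1,1,1)} — 4.
Total: 3 + 4 + 0 + 4 = 11.

11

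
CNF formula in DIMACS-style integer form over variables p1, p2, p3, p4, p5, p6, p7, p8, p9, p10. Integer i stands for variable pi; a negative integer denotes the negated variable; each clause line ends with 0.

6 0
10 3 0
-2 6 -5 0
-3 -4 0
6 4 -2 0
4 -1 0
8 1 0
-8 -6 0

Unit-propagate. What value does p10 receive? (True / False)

Unit clause (p6) sets p6 = True.
(NOT p8 OR NOT p6): since p6 = True, the clause reduces to (NOT p8). p8 = False.
(p1 OR p8) with p8 = False leaves only p1, so p1 = True.
In (NOT p1 OR p4), NOT p1 is now false; p4 must hold, so p4 = True.
From (NOT p4 OR NOT p3) and p4 = True: p3 = False.
(p3 OR p10) with p3 = False leaves only p10, so p10 = True.

True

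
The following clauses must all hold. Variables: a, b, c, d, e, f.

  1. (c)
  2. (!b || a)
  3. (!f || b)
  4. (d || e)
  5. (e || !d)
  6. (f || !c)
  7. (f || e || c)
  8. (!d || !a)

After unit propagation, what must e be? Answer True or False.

True

Unit clause (c) sets c = True.
(!c || f): since c = True, the clause reduces to (f). f = True.
From (!f || b) and f = True: b = True.
(a || !b) with b = True leaves only a, so a = True.
(!d || !a): since a = True, the clause reduces to (!d). d = False.
(d || e): since d = False, the clause reduces to (e). e = True.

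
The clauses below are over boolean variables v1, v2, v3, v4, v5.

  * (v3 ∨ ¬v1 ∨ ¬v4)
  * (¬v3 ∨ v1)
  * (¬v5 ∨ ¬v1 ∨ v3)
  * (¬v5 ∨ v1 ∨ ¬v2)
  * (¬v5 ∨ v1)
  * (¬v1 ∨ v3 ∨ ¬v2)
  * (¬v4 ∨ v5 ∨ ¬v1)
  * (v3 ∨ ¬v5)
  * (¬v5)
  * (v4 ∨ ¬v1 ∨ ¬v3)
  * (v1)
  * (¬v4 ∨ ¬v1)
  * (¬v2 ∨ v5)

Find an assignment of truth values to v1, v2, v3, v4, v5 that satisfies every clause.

Unit propagation: (¬v5) forces v5 = False.
(v1) is a unit clause, so v1 = True.
(¬v4) is a unit clause, so v4 = False.
(¬v3) is a unit clause, so v3 = False.
(¬v2) is a unit clause, so v2 = False.
Check each clause:
  1. (v3 ∨ ¬v4 ∨ ¬v1) — ¬v4 is true.
  2. (v1 ∨ ¬v3) — v1 is true.
  3. (v3 ∨ ¬v5 ∨ ¬v1) — ¬v5 is true.
  4. (¬v5 ∨ v1 ∨ ¬v2) — v1 is true.
  5. (v1 ∨ ¬v5) — v1 is true.
  6. (¬v2 ∨ ¬v1 ∨ v3) — ¬v2 is true.
  7. (¬v1 ∨ v5 ∨ ¬v4) — ¬v4 is true.
  8. (v3 ∨ ¬v5) — ¬v5 is true.
  9. (¬v5) — ¬v5 is true.
  10. (v4 ∨ ¬v3 ∨ ¬v1) — ¬v3 is true.
  11. (v1) — v1 is true.
  12. (¬v1 ∨ ¬v4) — ¬v4 is true.
  13. (¬v2 ∨ v5) — ¬v2 is true.

v1 = 1, v2 = 0, v3 = 0, v4 = 0, v5 = 0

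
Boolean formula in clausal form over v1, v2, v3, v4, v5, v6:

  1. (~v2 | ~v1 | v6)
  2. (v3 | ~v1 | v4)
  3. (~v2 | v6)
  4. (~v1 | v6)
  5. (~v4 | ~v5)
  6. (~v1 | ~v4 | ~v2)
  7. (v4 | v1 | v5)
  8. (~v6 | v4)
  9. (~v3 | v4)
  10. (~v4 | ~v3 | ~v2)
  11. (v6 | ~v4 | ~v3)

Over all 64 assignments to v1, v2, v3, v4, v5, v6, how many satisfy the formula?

7

Split on v4, then v1.
  v4=T, v1=T: remaining (v2,v3,v5,v6) ∈ {(F,F,F,T); (F,T,F,T)} — 2.
  v4=T, v1=F: remaining (v2,v3,v5,v6) ∈ {(F,F,F,F); (F,F,F,T); (F,T,F,T); (T,F,F,T)} — 4.
  v4=F, v1=T: a clause becomes empty — 0.
  v4=F, v1=F: remaining (v2,v3,v5,v6) ∈ {(F,F,T,F)} — 1.
Total: 2 + 4 + 0 + 1 = 7.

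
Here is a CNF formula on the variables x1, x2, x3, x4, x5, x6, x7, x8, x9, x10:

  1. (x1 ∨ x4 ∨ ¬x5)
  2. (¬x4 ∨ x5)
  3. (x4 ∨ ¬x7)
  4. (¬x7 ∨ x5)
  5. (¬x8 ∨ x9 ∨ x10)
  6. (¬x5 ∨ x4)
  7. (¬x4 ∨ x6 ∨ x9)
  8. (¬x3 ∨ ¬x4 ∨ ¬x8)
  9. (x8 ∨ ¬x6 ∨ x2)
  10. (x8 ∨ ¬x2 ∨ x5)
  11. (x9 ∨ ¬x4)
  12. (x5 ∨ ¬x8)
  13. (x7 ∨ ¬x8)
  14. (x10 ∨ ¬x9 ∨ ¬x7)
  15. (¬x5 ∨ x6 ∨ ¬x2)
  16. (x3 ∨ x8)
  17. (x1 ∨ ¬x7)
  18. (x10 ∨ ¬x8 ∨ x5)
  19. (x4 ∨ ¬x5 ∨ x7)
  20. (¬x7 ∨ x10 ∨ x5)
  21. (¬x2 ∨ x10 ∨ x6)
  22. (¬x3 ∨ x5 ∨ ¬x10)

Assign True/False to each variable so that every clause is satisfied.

x1=False, x2=False, x3=True, x4=True, x5=True, x6=False, x7=False, x8=False, x9=True, x10=False

Set x1 = False and propagate.
  then x7 is forced to False.
  then x8 is forced to False.
  then x3 is forced to True.
The remaining clauses are satisfied by x2 = False, x4 = True, x5 = True, x6 = False, x9 = True, x10 = False.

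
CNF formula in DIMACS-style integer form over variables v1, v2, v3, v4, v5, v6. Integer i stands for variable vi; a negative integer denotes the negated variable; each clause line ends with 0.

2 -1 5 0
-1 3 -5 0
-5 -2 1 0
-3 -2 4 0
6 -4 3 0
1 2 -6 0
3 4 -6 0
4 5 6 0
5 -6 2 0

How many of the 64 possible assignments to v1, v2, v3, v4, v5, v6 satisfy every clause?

Split on v2, then v5.
  v2=1, v5=1: remaining (v1,v3,v4,v6) ∈ {(1,1,1,0); (1,1,1,1)} — 2.
  v2=1, v5=0: v1 free; 3 ways for (v3,v4,v6) × 2^1 = 6.
  v2=0, v5=1: 7 of the 16 assignments to (v1,v3,v4,v6) work.
  v2=0, v5=0: remaining (v1,v3,v4,v6) ∈ {(0,1,1,0)} — 1.
Total: 2 + 6 + 7 + 1 = 16.

16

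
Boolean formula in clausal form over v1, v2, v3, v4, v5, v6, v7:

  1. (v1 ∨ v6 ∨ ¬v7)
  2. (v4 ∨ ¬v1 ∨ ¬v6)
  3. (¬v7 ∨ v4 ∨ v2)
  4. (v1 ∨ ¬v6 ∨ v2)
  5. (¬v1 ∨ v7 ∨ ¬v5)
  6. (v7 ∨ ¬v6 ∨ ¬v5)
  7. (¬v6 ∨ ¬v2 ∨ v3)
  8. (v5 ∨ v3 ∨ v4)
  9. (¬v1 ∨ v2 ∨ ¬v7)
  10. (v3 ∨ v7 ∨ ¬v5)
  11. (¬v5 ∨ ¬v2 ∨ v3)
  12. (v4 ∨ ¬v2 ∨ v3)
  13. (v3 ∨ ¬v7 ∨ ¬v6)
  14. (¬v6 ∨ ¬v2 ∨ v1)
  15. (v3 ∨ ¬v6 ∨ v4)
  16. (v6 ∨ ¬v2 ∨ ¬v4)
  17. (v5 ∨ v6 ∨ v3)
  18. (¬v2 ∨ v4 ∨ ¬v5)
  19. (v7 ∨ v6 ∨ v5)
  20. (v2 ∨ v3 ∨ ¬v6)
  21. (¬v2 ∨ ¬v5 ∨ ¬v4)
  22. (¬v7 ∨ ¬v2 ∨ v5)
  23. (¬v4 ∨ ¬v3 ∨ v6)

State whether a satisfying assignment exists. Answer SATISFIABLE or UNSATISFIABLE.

Set v1 = False and propagate.
Set v2 = False and propagate.
  then v6 is forced to False.
  then v7 is forced to False.
  then v5 is forced to True.
  then v3 is forced to True.
  then v4 is forced to False.
Every clause has at least one true literal under this assignment.
So v1=0, v2=0, v3=1, v4=0, v5=1, v6=0, v7=0 is a satisfying assignment.

SATISFIABLE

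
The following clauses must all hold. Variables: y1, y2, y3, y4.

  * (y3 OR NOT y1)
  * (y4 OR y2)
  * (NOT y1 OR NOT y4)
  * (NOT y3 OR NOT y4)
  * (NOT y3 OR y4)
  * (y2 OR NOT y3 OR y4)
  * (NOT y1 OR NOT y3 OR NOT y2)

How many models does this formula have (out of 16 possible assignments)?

Satisfying assignments:
  y1=0 y2=0 y3=0 y4=1
  y1=0 y2=1 y3=0 y4=0
  y1=0 y2=1 y3=0 y4=1
That's 3 in total.

3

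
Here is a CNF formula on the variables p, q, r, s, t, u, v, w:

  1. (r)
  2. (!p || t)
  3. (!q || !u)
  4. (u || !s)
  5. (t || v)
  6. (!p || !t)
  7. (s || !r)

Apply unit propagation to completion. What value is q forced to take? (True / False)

False

(r) stands alone — r = True.
From (s || !r) and r = True: s = True.
In (!s || u), !s is now false; u must hold, so u = True.
From (!q || !u) and u = True: q = False.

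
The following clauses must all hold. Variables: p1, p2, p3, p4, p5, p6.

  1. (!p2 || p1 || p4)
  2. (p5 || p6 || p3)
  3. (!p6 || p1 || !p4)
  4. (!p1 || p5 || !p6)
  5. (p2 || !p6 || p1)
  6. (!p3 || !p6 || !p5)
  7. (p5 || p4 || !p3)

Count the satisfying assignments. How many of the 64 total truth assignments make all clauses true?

22

Case analysis on p6 and p1:
  p6=1, p1=1: remaining (p2,p3,p4,p5) ∈ {(0,0,0,1); (0,0,1,1); (1,0,0,1); (1,0,1,1)} — 4.
  p6=1, p1=0: a clause becomes empty — 0.
  p6=0, p1=1: p2 free; 5 ways for (p3,p4,p5) × 2^1 = 10.
  p6=0, p1=0: 8 of the 16 assignments to (p2,p3,p4,p5) work.
Total: 4 + 0 + 10 + 8 = 22.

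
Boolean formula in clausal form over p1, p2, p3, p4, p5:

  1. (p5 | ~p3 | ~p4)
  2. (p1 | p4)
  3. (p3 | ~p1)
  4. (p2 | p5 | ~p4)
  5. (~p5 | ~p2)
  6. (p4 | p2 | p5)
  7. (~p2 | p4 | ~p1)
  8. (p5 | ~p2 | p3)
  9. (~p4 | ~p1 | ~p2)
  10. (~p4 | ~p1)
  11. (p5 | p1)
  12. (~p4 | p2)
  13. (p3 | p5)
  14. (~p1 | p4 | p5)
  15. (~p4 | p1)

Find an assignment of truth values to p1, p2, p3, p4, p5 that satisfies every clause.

Branch on p1: take p1 = True.
  then p3 is forced to True.
  then p4 is forced to False.
  then p2 is forced to False.
  then p5 is forced to True.

p1=True, p2=False, p3=True, p4=False, p5=True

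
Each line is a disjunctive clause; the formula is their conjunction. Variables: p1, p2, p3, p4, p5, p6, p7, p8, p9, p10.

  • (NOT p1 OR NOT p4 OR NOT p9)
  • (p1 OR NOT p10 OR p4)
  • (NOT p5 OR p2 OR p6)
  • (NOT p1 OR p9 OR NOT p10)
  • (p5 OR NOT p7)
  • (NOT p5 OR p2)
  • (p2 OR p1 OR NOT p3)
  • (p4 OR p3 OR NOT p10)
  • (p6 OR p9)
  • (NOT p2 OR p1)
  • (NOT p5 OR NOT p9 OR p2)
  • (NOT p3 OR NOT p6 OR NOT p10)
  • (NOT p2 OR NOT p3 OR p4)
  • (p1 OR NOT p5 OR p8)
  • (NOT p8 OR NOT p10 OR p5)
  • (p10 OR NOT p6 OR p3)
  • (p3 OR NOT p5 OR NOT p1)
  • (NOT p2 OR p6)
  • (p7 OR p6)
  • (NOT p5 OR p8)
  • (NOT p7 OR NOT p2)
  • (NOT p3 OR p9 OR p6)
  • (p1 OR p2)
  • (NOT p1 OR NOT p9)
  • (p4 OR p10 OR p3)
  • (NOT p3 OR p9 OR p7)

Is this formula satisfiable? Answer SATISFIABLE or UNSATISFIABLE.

p1 = True:
  propagation gives p9=False, p10=False, p6=True, p3=True; an empty clause results — contradiction.
p1 = False:
  propagation gives p2=False; an empty clause results — contradiction.
Every branch closes, so no satisfying assignment exists.

UNSATISFIABLE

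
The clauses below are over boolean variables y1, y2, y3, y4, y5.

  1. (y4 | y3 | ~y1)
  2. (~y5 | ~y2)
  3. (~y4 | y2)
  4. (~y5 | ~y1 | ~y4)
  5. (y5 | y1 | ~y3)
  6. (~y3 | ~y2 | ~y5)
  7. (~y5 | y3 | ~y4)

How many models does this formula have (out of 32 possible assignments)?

10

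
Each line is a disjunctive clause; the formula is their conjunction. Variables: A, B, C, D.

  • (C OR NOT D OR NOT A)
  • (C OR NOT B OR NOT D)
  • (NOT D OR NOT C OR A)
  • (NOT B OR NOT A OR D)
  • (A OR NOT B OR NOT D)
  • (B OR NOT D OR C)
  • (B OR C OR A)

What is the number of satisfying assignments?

7

The models are:
  A=0 B=0 C=1 D=0
  A=0 B=1 C=0 D=0
  A=0 B=1 C=1 D=0
  A=1 B=0 C=0 D=0
  A=1 B=0 C=1 D=0
  A=1 B=0 C=1 D=1
  A=1 B=1 C=1 D=1
Count: 7.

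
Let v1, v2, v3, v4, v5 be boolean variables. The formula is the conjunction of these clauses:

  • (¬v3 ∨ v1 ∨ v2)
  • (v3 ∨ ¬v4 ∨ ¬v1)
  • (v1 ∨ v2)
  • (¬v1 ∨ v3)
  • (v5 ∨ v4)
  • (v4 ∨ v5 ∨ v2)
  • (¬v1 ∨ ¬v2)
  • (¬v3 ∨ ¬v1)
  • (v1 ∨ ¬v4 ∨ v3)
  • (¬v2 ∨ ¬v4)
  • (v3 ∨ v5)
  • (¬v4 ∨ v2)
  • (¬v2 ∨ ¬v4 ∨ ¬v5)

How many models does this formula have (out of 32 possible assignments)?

2

Satisfying assignments:
  v1=F v2=T v3=F v4=F v5=T
  v1=F v2=T v3=T v4=F v5=T
That's 2 in total.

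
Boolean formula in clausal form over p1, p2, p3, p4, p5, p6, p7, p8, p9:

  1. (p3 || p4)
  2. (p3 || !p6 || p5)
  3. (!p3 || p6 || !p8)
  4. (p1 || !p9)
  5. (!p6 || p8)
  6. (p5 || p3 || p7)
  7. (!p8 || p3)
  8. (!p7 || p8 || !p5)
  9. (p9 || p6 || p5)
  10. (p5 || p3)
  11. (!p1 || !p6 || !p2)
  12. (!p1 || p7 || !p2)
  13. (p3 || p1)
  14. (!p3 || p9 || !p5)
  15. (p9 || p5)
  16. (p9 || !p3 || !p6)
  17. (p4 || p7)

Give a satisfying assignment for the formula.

p1 = True, p2 = False, p3 = True, p4 = True, p5 = False, p6 = True, p7 = True, p8 = True, p9 = True

Check each clause:
  1. (p4 || p3) — p3 is true.
  2. (p5 || !p6 || p3) — p3 is true.
  3. (p6 || !p8 || !p3) — p6 is true.
  4. (p1 || !p9) — p1 is true.
  5. (!p6 || p8) — p8 is true.
  6. (p7 || p3 || p5) — p3 is true.
  7. (p3 || !p8) — p3 is true.
  8. (p8 || !p7 || !p5) — p8 is true.
  9. (p6 || p9 || p5) — p9 is true.
  10. (p3 || p5) — p3 is true.
  11. (!p2 || !p1 || !p6) — !p2 is true.
  12. (!p2 || p7 || !p1) — !p2 is true.
  13. (p3 || p1) — p1 is true.
  14. (!p5 || !p3 || p9) — p9 is true.
  15. (p9 || p5) — p9 is true.
  16. (p9 || !p3 || !p6) — p9 is true.
  17. (p4 || p7) — p4 is true.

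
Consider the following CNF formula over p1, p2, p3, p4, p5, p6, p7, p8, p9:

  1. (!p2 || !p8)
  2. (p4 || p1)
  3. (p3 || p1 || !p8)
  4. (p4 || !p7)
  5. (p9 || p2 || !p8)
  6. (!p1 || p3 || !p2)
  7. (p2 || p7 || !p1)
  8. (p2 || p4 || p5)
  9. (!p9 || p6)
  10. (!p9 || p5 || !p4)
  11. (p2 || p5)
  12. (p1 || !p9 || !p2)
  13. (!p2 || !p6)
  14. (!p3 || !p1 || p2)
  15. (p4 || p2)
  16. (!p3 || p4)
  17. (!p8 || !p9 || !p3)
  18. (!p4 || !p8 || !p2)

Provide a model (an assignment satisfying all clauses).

p5 occurs only positively in the remaining clauses — set p5 = True.
Try p1 = True.
The remaining clauses are satisfied by p2 = False, p3 = False, p4 = True, p6 = True, p7 = True, p8 = True, p9 = True.

p1=T, p2=F, p3=F, p4=T, p5=T, p6=T, p7=T, p8=T, p9=T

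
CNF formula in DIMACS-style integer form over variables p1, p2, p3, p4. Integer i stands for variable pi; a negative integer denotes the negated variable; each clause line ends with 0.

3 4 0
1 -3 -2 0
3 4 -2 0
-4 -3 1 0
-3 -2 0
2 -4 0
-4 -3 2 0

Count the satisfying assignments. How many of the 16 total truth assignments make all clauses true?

The models are:
  p1=F p2=F p3=T p4=F
  p1=F p2=T p3=F p4=T
  p1=T p2=F p3=T p4=F
  p1=T p2=T p3=F p4=T
That's 4 in total.

4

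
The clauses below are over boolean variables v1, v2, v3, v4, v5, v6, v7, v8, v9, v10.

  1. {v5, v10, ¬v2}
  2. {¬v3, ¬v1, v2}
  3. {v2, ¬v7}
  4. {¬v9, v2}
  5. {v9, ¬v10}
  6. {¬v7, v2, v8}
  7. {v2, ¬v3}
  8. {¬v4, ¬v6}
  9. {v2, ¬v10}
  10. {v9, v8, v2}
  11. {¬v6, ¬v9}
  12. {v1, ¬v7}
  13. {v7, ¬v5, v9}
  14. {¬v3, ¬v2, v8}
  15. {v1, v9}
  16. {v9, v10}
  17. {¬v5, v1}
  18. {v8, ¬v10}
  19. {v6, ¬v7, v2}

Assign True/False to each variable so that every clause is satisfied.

v1=True, v2=True, v3=False, v4=True, v5=True, v6=False, v7=False, v8=True, v9=True, v10=True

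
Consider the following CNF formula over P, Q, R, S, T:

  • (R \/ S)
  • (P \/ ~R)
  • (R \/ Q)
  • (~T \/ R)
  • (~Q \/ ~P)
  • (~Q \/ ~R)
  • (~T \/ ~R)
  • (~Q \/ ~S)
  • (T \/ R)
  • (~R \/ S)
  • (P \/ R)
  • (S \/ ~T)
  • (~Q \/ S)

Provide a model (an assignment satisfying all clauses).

Branch on P: take P = True.
  then Q is forced to False.
  then R is forced to True.
  then T is forced to False.
  then S is forced to True.
Check each clause:
  1. (R \/ S) — R is true.
  2. (~R \/ P) — P is true.
  3. (R \/ Q) — R is true.
  4. (~T \/ R) — R is true.
  5. (~P \/ ~Q) — ~Q is true.
  6. (~Q \/ ~R) — ~Q is true.
  7. (~T \/ ~R) — ~T is true.
  8. (~Q \/ ~S) — ~Q is true.
  9. (T \/ R) — R is true.
  10. (~R \/ S) — S is true.
  11. (P \/ R) — P is true.
  12. (S \/ ~T) — ~T is true.
  13. (S \/ ~Q) — S is true.

P=T  Q=F  R=T  S=T  T=F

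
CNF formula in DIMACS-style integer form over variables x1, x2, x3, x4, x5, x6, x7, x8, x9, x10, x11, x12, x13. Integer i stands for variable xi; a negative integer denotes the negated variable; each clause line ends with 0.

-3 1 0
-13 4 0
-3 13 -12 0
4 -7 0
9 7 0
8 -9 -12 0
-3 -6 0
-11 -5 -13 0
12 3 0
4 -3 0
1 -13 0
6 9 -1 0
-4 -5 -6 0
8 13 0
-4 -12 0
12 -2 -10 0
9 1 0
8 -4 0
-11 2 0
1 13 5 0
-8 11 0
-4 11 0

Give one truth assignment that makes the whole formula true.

x1=True  x2=True  x3=True  x4=True  x5=False  x6=False  x7=True  x8=True  x9=True  x10=False  x11=True  x12=False  x13=False

x10 occurs only negated in the remaining clauses — set x10 = False.
Branch on x1: take x1 = True.
Try x2 = True.
The remaining clauses are satisfied by x3 = True, x4 = True, x5 = False, x6 = False, x7 = True, x8 = True, x9 = True, x11 = True, x12 = False, x13 = False.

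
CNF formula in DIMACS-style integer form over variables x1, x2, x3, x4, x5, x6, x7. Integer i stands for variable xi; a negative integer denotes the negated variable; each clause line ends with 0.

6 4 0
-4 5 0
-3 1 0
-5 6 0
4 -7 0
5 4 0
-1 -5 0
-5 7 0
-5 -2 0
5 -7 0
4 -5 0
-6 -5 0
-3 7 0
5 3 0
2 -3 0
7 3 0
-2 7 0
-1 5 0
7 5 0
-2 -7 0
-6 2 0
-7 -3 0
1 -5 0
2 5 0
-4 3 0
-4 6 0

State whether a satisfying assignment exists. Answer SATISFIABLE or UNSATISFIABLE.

x5 = True:
  propagation gives x6=True; an empty clause results — contradiction.
x5 = False:
  propagation gives x4=False; an empty clause results — contradiction.
Every branch closes, so no satisfying assignment exists.

UNSATISFIABLE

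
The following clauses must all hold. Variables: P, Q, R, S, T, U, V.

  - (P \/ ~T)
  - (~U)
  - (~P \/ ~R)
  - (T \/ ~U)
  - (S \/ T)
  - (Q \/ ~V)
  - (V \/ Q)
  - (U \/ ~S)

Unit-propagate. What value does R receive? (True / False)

Unit clause (~U) sets U = False.
(~S \/ U) with U = False leaves only ~S, so S = False.
(T \/ S): since S = False, the clause reduces to (T). T = True.
(~T \/ P) with T = True leaves only P, so P = True.
From (~P \/ ~R) and P = True: R = False.

False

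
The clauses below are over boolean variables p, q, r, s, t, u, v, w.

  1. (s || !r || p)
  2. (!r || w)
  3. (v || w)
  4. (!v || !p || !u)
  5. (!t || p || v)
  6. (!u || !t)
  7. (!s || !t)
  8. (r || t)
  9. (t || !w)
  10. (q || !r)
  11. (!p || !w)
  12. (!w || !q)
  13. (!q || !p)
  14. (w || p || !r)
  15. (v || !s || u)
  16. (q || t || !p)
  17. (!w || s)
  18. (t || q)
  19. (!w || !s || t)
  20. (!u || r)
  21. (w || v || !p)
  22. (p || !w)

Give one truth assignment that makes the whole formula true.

Set p = False and propagate.
  then w is forced to False.
  then r is forced to False.
  then v is forced to True.
  then t is forced to True.
  then u is forced to False.
  then s is forced to False.
q is now unconstrained; take q = True.
Every clause has at least one true literal under this assignment.

p = F, q = T, r = F, s = F, t = T, u = F, v = T, w = F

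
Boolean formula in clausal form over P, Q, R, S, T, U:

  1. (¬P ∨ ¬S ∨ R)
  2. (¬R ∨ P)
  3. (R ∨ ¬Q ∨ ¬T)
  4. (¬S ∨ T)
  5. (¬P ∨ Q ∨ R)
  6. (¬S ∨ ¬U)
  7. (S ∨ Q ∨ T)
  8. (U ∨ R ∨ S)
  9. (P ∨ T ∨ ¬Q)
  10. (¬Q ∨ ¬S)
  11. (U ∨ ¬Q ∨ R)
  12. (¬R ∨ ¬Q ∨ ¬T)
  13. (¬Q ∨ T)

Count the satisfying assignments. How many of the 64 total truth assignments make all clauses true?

5

Satisfying assignments:
  P=F Q=F R=F S=F T=T U=T
  P=F Q=F R=F S=T T=T U=F
  P=T Q=F R=T S=F T=T U=F
  P=T Q=F R=T S=F T=T U=T
  P=T Q=F R=T S=T T=T U=F
That's 5 in total.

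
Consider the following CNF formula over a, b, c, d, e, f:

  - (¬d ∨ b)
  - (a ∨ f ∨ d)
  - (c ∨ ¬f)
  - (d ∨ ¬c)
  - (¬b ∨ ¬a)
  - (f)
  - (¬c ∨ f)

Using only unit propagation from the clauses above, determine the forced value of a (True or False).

Unit clause (f) sets f = True.
(c ∨ ¬f) with f = True leaves only c, so c = True.
(¬c ∨ d) with c = True leaves only d, so d = True.
(¬d ∨ b) with d = True leaves only b, so b = True.
From (¬b ∨ ¬a) and b = True: a = False.

False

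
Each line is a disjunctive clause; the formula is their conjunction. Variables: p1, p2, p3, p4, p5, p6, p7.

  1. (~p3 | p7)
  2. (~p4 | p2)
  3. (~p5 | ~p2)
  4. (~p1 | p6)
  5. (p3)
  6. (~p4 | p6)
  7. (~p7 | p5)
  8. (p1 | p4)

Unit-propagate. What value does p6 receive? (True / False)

(p3) stands alone — p3 = True.
(~p3 | p7) with p3 = True leaves only p7, so p7 = True.
In (~p7 | p5), ~p7 is now false; p5 must hold, so p5 = True.
(~p5 | ~p2) with p5 = True leaves only ~p2, so p2 = False.
(~p4 | p2): since p2 = False, the clause reduces to (~p4). p4 = False.
(p1 | p4): since p4 = False, the clause reduces to (p1). p1 = True.
In (~p1 | p6), ~p1 is now false; p6 must hold, so p6 = True.

True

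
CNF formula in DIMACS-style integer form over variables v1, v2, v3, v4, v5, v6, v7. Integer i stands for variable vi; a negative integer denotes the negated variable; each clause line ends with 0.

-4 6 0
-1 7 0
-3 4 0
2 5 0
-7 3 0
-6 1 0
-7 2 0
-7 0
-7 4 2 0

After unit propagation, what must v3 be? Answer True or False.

False

Unit clause (~v7) sets v7 = False.
From (~v1 | v7) and v7 = False: v1 = False.
From (v1 | ~v6) and v1 = False: v6 = False.
In (~v4 | v6), v6 is now false; ~v4 must hold, so v4 = False.
(~v3 | v4) with v4 = False leaves only ~v3, so v3 = False.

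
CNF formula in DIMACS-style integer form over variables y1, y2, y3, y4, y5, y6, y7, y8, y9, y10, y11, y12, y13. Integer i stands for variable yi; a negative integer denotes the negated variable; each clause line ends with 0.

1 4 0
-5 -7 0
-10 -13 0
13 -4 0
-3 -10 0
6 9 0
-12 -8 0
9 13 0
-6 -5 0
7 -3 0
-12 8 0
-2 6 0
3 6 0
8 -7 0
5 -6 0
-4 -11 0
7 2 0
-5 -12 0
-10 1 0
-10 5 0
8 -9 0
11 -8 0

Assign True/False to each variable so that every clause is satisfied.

y1=True, y2=False, y3=True, y4=False, y5=False, y6=False, y7=True, y8=True, y9=True, y10=False, y11=True, y12=False, y13=True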